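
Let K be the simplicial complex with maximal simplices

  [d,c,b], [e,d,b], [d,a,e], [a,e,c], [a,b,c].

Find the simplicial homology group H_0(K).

H_0 = Z.

Order the vertices as a < b < c < d < e. Listing each simplex with vertices in this order, K has dimension 2 with simplices:

  0-simplices (5): a, b, c, d, e
  1-simplices (10): ab, ac, ad, ae, bc, bd, be, cd, ce, de
  2-simplices (5): abc, ace, ade, bcd, bde

Hence C_0 ≅ Z^5, C_1 ≅ Z^10, C_2 ≅ Z^5.

∂_1: C_1 → C_0 maps an edge to its endpoints' difference, ∂[p,q] = q − p. For instance
  ∂ad = d − a.
This gives a 5×10 integer matrix of rank 4; reducing to Smith normal form yields diagonal entries (1,1,1,1).

The boundary map ∂_2: C_2 → C_1 acts by ∂[p,q,r] = [q,r] − [p,r] + [p,q]. For instance
  ∂ade = de − ae + ad,
  ∂ace = ce − ae + ac.
The resulting 10×5 matrix has rank 5, and its Smith normal form has invariant factors (1,1,1,1,1).

From H_k ≅ ker(∂_k) / im(∂_{k+1}) we obtain:

  H_0: rank C_0 − rank ∂_1 = 5 − 4 = 1, and the invariant factors of ∂_1 are all 1, so H_0 ≅ Z.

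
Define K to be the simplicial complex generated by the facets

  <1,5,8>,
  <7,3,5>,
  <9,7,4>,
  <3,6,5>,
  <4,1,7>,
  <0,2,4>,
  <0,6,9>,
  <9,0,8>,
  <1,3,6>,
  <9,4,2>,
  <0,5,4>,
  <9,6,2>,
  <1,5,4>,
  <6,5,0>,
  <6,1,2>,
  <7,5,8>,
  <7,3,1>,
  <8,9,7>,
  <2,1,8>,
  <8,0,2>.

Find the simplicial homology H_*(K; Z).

H_0 ≅ Z,  H_1 ≅ Z ⊕ Z/2Z,  H_2 = 0.

We work with the vertex ordering 0 < 1 < 2 < 3 < 4 < 5 < 6 < 7 < 8 < 9. The simplices of K, each written with vertices in increasing order, are:

  0-simplices (10): [0], [1], [2], [3], [4], [5], [6], [7], [8], [9]
  1-simplices (30): (30 of them)
  2-simplices (20): (20 of them)

Hence C_0 ≅ Z^10, C_1 ≅ Z^30, C_2 ≅ Z^20.

Boundary ∂_1: C_1 → C_0 maps an edge to its endpoints' difference, ∂[p,q] = q − p. For instance
  ∂[2,9] = [9] − [2].
The resulting 10×30 matrix has rank 9, and its Smith normal form has invariant factors (1,1,1,1,1,1,1,1,1).

∂_2: C_2 → C_1 acts by ∂[p,q,r] = [q,r] − [p,r] + [p,q]. For instance
  ∂[1,4,7] = [4,7] − [1,7] + [1,4],
  ∂[0,2,8] = [2,8] − [0,8] + [0,2].
As a 30×20 matrix over Z this has rank 20, with invariant factors (1,1,1,1,1,1,1,1,1,1,1,1,1,1,1,1,1,1,1,2).

Reading off H_k = ker ∂_k / im ∂_{k+1}:

  H_0: rank C_0 − rank ∂_1 = 10 − 9 = 1, and the invariant factors of ∂_1 are all 1, so H_0 = Z.
  H_1: rank ker ∂_1 − rank ∂_2 = (30 − 9) − 20 = 1, and ∂_2 has invariant factor 2 > 1, so H_1 = Z ⊕ Z/2Z.
  H_2: rank ker ∂_2 − rank ∂_3 = (20 − 20) − 0 = 0, and there is no ∂_3, so H_2 = 0.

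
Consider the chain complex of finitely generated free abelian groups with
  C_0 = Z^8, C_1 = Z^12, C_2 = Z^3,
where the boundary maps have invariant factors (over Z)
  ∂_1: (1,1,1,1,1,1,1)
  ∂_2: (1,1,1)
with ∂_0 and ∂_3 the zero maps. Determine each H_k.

H_0: b_0 = 8 − 0 − 7 = 1; torsion from ∂_1 factors > 1: none. So H_0 = Z.
H_1: b_1 = 12 − 7 − 3 = 2; torsion from ∂_2 factors > 1: none. So H_1 = Z^2.
H_2: b_2 = 3 − 3 − 0 = 0; torsion from ∂_3 factors > 1: none. So H_2 = 0.

H_0 = Z,  H_1 = Z^2,  H_2 = 0.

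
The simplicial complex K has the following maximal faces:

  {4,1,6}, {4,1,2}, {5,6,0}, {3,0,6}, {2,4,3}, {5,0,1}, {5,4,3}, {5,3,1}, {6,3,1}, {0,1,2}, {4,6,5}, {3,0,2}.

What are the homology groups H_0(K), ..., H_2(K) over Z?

H_0 ≅ Z,  H_1 ≅ Z/2,  H_2 = 0.

Order the vertices as 0 < 1 < 2 < 3 < 4 < 5 < 6. Listing each simplex with vertices in this order, K has dimension 2 with simplices:

  0-simplices (7): [0], [1], [2], [3], [4], [5], [6]
  1-simplices (18): [0,1], [0,2], [0,3], [0,5], [0,6], [1,2], [1,3], [1,4], [1,5], [1,6], [2,3], [2,4], [3,4], [3,5], [3,6], [4,5], [4,6], [5,6]
  2-simplices (12): [0,1,2], [0,1,5], [0,2,3], [0,3,6], [0,5,6], [1,2,4], [1,3,5], [1,3,6], [1,4,6], [2,3,4], [3,4,5], [4,5,6]

so the chain groups are C_0 ≅ Z^7, C_1 ≅ Z^18, C_2 ≅ Z^12.

∂_1: C_1 → C_0 is given by ∂[p,q] = [q] − [p]. For instance
  ∂[3,6] = [6] − [3].
The resulting 7×18 matrix has rank 6, and its Smith normal form has invariant factors (1,1,1,1,1,1).

Boundary ∂_2: C_2 → C_1 sends each 2-simplex [p,q,r] to [q,r] − [p,r] + [p,q]. For instance
  ∂[0,5,6] = [5,6] − [0,6] + [0,5],
  ∂[3,4,5] = [4,5] − [3,5] + [3,4].
This gives a 18×12 integer matrix of rank 12; reducing to Smith normal form yields diagonal entries (1,1,1,1,1,1,1,1,1,1,1,2).

Computing H_k = (kernel of ∂_k) / (image of ∂_{k+1}):

  H_0: rank C_0 − rank ∂_1 = 7 − 6 = 1, and the invariant factors of ∂_1 are all 1, so H_0 = Z.
  H_1: rank ker ∂_1 − rank ∂_2 = (18 − 6) − 12 = 0, and ∂_2 has invariant factor 2 > 1, so H_1 = Z/2.
  H_2: rank ker ∂_2 − rank ∂_3 = (12 − 12) − 0 = 0, and there is no ∂_3, so H_2 = 0.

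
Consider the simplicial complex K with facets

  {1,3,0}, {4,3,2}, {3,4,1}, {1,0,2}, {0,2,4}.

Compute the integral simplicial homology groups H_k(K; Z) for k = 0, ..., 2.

Order the vertices as 0 < 1 < 2 < 3 < 4. Listing each simplex with vertices in this order, K has dimension 2 with simplices:

  0-simplices (5): [0], [1], [2], [3], [4]
  1-simplices (10): [0,1], [0,2], [0,3], [0,4], [1,2], [1,3], [1,4], [2,3], [2,4], [3,4]
  2-simplices (5): [0,1,2], [0,1,3], [0,2,4], [1,3,4], [2,3,4]

Hence C_0 ≅ Z^5, C_1 ≅ Z^10, C_2 ≅ Z^5.

∂_1: C_1 → C_0 is given by ∂[p,q] = [q] − [p].
The 5×10 boundary matrix has rank 4 and Smith normal form diag(1,1,1,1).

Boundary ∂_2: C_2 → C_1 acts by ∂[p,q,r] = [q,r] − [p,r] + [p,q]. For instance
  ∂[0,1,3] = [1,3] − [0,3] + [0,1],
  ∂[0,2,4] = [2,4] − [0,4] + [0,2].
This gives a 10×5 integer matrix of rank 5; reducing to Smith normal form yields diagonal entries (1,1,1,1,1).

Reading off H_k = ker ∂_k / im ∂_{k+1}:

  H_0: rank C_0 − rank ∂_1 = 5 − 4 = 1, and the invariant factors of ∂_1 are all 1, so H_0 ≅ Z.
  H_1: rank ker ∂_1 − rank ∂_2 = (10 − 4) − 5 = 1, and the invariant factors of ∂_2 are all 1, so H_1 ≅ Z.
  H_2: rank ker ∂_2 − rank ∂_3 = (5 − 5) − 0 = 0, and there is no ∂_3, so H_2 ≅ 0.

(K is a triangulation of the Möbius band.)

H_0 = Z,  H_1 = Z,  H_2 = 0.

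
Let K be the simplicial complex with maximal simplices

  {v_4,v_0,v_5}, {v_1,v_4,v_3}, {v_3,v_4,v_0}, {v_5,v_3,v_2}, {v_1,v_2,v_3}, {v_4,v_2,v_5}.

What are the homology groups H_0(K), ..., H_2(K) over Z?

We work with the vertex ordering v_0 < v_1 < v_2 < v_3 < v_4 < v_5. The simplices of K, each written with vertices in increasing order, are:

  0-simplices (6): [v_0], [v_1], [v_2], [v_3], [v_4], [v_5]
  1-simplices (12): [v_0,v_3], [v_0,v_4], [v_0,v_5], [v_1,v_2], [v_1,v_3], [v_1,v_4], [v_2,v_3], [v_2,v_4], [v_2,v_5], [v_3,v_4], [v_3,v_5], [v_4,v_5]
  2-simplices (6): [v_0,v_3,v_4], [v_0,v_4,v_5], [v_1,v_2,v_3], [v_1,v_3,v_4], [v_2,v_3,v_5], [v_2,v_4,v_5]

Hence C_0 ≅ Z^6, C_1 ≅ Z^12, C_2 ≅ Z^6.

∂_1: C_1 → C_0 maps an edge to its endpoints' difference, ∂[p,q] = q − p.
The resulting 6×12 matrix has rank 5, and its Smith normal form has invariant factors (1,1,1,1,1).

Boundary ∂_2: C_2 → C_1 maps a triangle to the signed sum of its edges. For instance
  ∂[v_2,v_3,v_5] = [v_3,v_5] − [v_2,v_5] + [v_2,v_3],
  ∂[v_1,v_3,v_4] = [v_3,v_4] − [v_1,v_4] + [v_1,v_3].
This gives a 12×6 integer matrix of rank 6; reducing to Smith normal form yields diagonal entries (1,1,1,1,1,1).

Computing H_k = (kernel of ∂_k) / (image of ∂_{k+1}):

  H_0: rank C_0 − rank ∂_1 = 6 − 5 = 1, and the invariant factors of ∂_1 are all 1, so H_0 ≅ Z.
  H_1: rank ker ∂_1 − rank ∂_2 = (12 − 5) − 6 = 1, and the invariant factors of ∂_2 are all 1, so H_1 ≅ Z.
  H_2: rank ker ∂_2 − rank ∂_3 = (6 − 6) − 0 = 0, and there is no ∂_3, so H_2 ≅ 0.

(K is a triangulation of the cylinder S^1 x I.)

H_0 ≅ Z,  H_1 ≅ Z,  H_2 = 0.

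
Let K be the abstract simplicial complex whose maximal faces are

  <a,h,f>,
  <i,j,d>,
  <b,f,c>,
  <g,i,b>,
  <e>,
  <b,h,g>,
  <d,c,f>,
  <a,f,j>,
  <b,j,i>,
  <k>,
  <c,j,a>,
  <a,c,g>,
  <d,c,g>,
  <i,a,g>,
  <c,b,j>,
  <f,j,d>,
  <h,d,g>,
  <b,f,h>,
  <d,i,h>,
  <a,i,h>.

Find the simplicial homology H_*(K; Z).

Order the vertices as a < b < c < d < e < f < g < h < i < j < k. Listing each simplex with vertices in this order, K has dimension 2 with simplices:

  0-simplices (11): a, b, c, d, e, f, g, h, i, j, k
  1-simplices (27): ac, af, ag, ah, ai, aj, bc, bf, bg, bh, bi, bj, cd, cf, cg, cj, df, dg, dh, di, dj, fh, fj, gh, gi, hi, ij
  2-simplices (18): acg, acj, afh, afj, agi, ahi, bcf, bcj, bfh, bgh, bgi, bij, cdf, cdg, dfj, dgh, dhi, dij

Hence C_0 ≅ Z^11, C_1 ≅ Z^27, C_2 ≅ Z^18.

∂_1: C_1 → C_0 maps an edge to its endpoints' difference, ∂[p,q] = q − p.
The resulting 11×27 matrix has rank 8, and its Smith normal form has invariant factors (1,1,1,1,1,1,1,1).

Boundary ∂_2: C_2 → C_1 maps a triangle to the signed sum of its edges. For instance
  ∂dfj = fj − dj + df,
  ∂acj = cj − aj + ac.
The resulting 27×18 matrix has rank 18, and its Smith normal form has invariant factors (1,1,1,1,1,1,1,1,1,1,1,1,1,1,1,1,1,2).

From H_k ≅ ker(∂_k) / im(∂_{k+1}) we obtain:

  H_0: rank C_0 − rank ∂_1 = 11 − 8 = 3, and the invariant factors of ∂_1 are all 1, so H_0 ≅ Z^3.
  H_1: rank ker ∂_1 − rank ∂_2 = (27 − 8) − 18 = 1, and ∂_2 has invariant factor 2 > 1, so H_1 ≅ Z ⊕ Z/2.
  H_2: rank ker ∂_2 − rank ∂_3 = (18 − 18) − 0 = 0, and there is no ∂_3, so H_2 ≅ 0.

(K is a triangulation of the disjoint union of a set of 2 points and the Klein bottle.)

H_0 = Z^3,  H_1 = Z ⊕ Z/2,  H_2 = 0.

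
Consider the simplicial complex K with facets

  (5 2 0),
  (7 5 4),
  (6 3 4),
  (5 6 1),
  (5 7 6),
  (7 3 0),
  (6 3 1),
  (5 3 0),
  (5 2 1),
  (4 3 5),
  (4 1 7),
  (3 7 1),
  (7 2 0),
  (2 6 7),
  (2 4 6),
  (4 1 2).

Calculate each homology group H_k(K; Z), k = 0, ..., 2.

We work with the vertex ordering 0 < 1 < 2 < 3 < 4 < 5 < 6 < 7. The simplices of K, each written with vertices in increasing order, are:

  0-simplices (8): [0], [1], [2], [3], [4], [5], [6], [7]
  1-simplices (24): (24 of them)
  2-simplices (16): [0,2,5], [0,2,7], [0,3,5], [0,3,7], [1,2,4], [1,2,5], [1,3,6], [1,3,7], [1,4,7], [1,5,6], [2,4,6], [2,6,7], [3,4,5], [3,4,6], [4,5,7], [5,6,7]

giving chain groups C_0 ≅ Z^8, C_1 ≅ Z^24, C_2 ≅ Z^16.

The boundary map ∂_1: C_1 → C_0 is given by ∂[p,q] = [q] − [p]. For instance
  ∂[1,6] = [6] − [1].
The 8×24 boundary matrix has rank 7 and Smith normal form diag(1,1,1,1,1,1,1).

The boundary map ∂_2: C_2 → C_1 acts by ∂[p,q,r] = [q,r] − [p,r] + [p,q]. For instance
  ∂[5,6,7] = [6,7] − [5,7] + [5,6],
  ∂[1,3,6] = [3,6] − [1,6] + [1,3].
As a 24×16 matrix over Z this has rank 15, with invariant factors (1,1,1,1,1,1,1,1,1,1,1,1,1,1,1).

Computing H_k = (kernel of ∂_k) / (image of ∂_{k+1}):

  H_0: rank C_0 − rank ∂_1 = 8 − 7 = 1, and the invariant factors of ∂_1 are all 1, so H_0 = Z.
  H_1: rank ker ∂_1 − rank ∂_2 = (24 − 7) − 15 = 2, and the invariant factors of ∂_2 are all 1, so H_1 = Z^2.
  H_2: rank ker ∂_2 − rank ∂_3 = (16 − 15) − 0 = 1, and there is no ∂_3, so H_2 = Z.

H_0 = Z,  H_1 = Z^2,  H_2 = Z.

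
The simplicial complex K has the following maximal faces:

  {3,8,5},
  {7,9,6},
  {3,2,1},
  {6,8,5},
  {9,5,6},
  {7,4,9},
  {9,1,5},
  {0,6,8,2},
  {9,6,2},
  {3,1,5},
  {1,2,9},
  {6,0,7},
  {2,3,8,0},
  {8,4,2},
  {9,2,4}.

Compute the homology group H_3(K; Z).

H_3 = 0.

K has 10 vertices, 26 edges, 20 triangles, 2 3-simplices.
rank ∂_3 = 2, rank ∂_4 = 0 ⇒ b_3 = 2 − 2 − 0 = 0. So H_3 ≅ 0.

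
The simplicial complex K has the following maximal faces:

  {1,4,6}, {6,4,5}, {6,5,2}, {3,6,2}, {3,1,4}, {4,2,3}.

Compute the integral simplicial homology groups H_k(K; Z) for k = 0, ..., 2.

H_0 ≅ Z,  H_1 ≅ Z,  H_2 = 0.

Order the vertices as 1 < 2 < 3 < 4 < 5 < 6. Listing each simplex with vertices in this order, K has dimension 2 with simplices:

  0-simplices (6): [1], [2], [3], [4], [5], [6]
  1-simplices (12): [1,3], [1,4], [1,6], [2,3], [2,4], [2,5], [2,6], [3,4], [3,6], [4,5], [4,6], [5,6]
  2-simplices (6): [1,3,4], [1,4,6], [2,3,4], [2,3,6], [2,5,6], [4,5,6]

Hence C_0 ≅ Z^6, C_1 ≅ Z^12, C_2 ≅ Z^6.

The boundary map ∂_1: C_1 → C_0 sends each edge [p,q] (with p < q) to q − p. For instance
  ∂[3,4] = [4] − [3].
The resulting 6×12 matrix has rank 5, and its Smith normal form has invariant factors (1,1,1,1,1).

The boundary map ∂_2: C_2 → C_1 sends each 2-simplex [p,q,r] to [q,r] − [p,r] + [p,q]. For instance
  ∂[1,4,6] = [4,6] − [1,6] + [1,4],
  ∂[4,5,6] = [5,6] − [4,6] + [4,5].
The resulting 12×6 matrix has rank 6, and its Smith normal form has invariant factors (1,1,1,1,1,1).

From H_k ≅ ker(∂_k) / im(∂_{k+1}) we obtain:

  H_0: rank C_0 − rank ∂_1 = 6 − 5 = 1, and the invariant factors of ∂_1 are all 1, so H_0 = Z.
  H_1: rank ker ∂_1 − rank ∂_2 = (12 − 5) − 6 = 1, and the invariant factors of ∂_2 are all 1, so H_1 = Z.
  H_2: rank ker ∂_2 − rank ∂_3 = (6 − 6) − 0 = 0, and there is no ∂_3, so H_2 = 0.

As a check, the Euler characteristic is 6 − 12 + 6 = 0, which agrees with 1 − 1 + 0 = 0.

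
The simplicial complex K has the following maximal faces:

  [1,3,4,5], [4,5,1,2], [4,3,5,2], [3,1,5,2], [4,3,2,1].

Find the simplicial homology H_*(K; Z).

H_0 = Z,  H_1 = 0,  H_2 = 0,  H_3 = Z.

Take the total order 1 < 2 < 3 < 4 < 5 on the vertex set. Then K (dimension 3) consists of the simplices:

  0-simplices (5): [1], [2], [3], [4], [5]
  1-simplices (10): [1,2], [1,3], [1,4], [1,5], [2,3], [2,4], [2,5], [3,4], [3,5], [4,5]
  2-simplices (10): [1,2,3], [1,2,4], [1,2,5], [1,3,4], [1,3,5], [1,4,5], [2,3,4], [2,3,5], [2,4,5], [3,4,5]
  3-simplices (5): [1,2,3,4], [1,2,3,5], [1,2,4,5], [1,3,4,5], [2,3,4,5]

so the chain groups are C_0 ≅ Z^5, C_1 ≅ Z^10, C_2 ≅ Z^10, C_3 ≅ Z^5.

∂_1: C_1 → C_0 is given by ∂[p,q] = [q] − [p]. For instance
  ∂[2,4] = [4] − [2].
The resulting 5×10 matrix has rank 4, and its Smith normal form has invariant factors (1,1,1,1).

The boundary map ∂_2: C_2 → C_1 maps a triangle to the signed sum of its edges. For instance
  ∂[2,3,4] = [3,4] − [2,4] + [2,3],
  ∂[1,2,5] = [2,5] − [1,5] + [1,2].
The 10×10 boundary matrix has rank 6 and Smith normal form diag(1,1,1,1,1,1).

∂_3: C_3 → C_2 sends each 3-simplex σ to the alternating sum Σ_i (−1)^i (σ with its i-th vertex removed). For instance
  ∂[1,2,4,5] = [2,4,5] − [1,4,5] + [1,2,5] − [1,2,4],
  ∂[2,3,4,5] = [3,4,5] − [2,4,5] + [2,3,5] − [2,3,4].
As a 10×5 matrix over Z this has rank 4, with invariant factors (1,1,1,1).

Computing H_k = (kernel of ∂_k) / (image of ∂_{k+1}):

  H_0: rank C_0 − rank ∂_1 = 5 − 4 = 1, and the invariant factors of ∂_1 are all 1, so H_0 = Z.
  H_1: rank ker ∂_1 − rank ∂_2 = (10 − 4) − 6 = 0, and the invariant factors of ∂_2 are all 1, so H_1 = 0.
  H_2: rank ker ∂_2 − rank ∂_3 = (10 − 6) − 4 = 0, and the invariant factors of ∂_3 are all 1, so H_2 = 0.
  H_3: rank ker ∂_3 − rank ∂_4 = (5 − 4) − 0 = 1, and there is no ∂_4, so H_3 = Z.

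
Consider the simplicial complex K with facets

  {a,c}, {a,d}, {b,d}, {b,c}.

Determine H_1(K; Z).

H_1 = Z.

Take the total order a < b < c < d on the vertex set. Then K (dimension 1) consists of the simplices:

  0-simplices (4): a, b, c, d
  1-simplices (4): ac, ad, bc, bd

giving chain groups C_0 ≅ Z^4, C_1 ≅ Z^4.

∂_1: C_1 → C_0 is given by ∂[p,q] = [q] − [p]. For instance
  ∂ac = c − a.
The 4×4 boundary matrix has rank 3 and Smith normal form diag(1,1,1).

Computing H_k = (kernel of ∂_k) / (image of ∂_{k+1}):

  H_1: rank ker ∂_1 − rank ∂_2 = (4 − 3) − 0 = 1, and there is no ∂_2, so H_1 = Z.

(K is a triangulation of the circle S^1.)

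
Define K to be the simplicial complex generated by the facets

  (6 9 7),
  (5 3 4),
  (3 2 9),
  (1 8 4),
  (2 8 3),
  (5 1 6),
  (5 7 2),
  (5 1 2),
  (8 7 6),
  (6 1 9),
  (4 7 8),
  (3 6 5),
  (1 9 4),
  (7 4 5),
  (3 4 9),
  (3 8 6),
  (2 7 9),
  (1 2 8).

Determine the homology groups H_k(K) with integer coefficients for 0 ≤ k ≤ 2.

H_0 ≅ Z,  H_1 ≅ Z^2,  H_2 ≅ Z.

Take the total order 1 < 2 < 3 < 4 < 5 < 6 < 7 < 8 < 9 on the vertex set. Then K (dimension 2) consists of the simplices:

  0-simplices (9): [1], [2], [3], [4], [5], [6], [7], [8], [9]
  1-simplices (27): (27 of them)
  2-simplices (18): [1,2,5], [1,2,8], [1,4,8], [1,4,9], [1,5,6], [1,6,9], [2,3,8], [2,3,9], [2,5,7], [2,7,9], [3,4,5], [3,4,9], [3,5,6], [3,6,8], [4,5,7], [4,7,8], [6,7,8], [6,7,9]

so the chain groups are C_0 ≅ Z^9, C_1 ≅ Z^27, C_2 ≅ Z^18.

∂_1: C_1 → C_0 sends each edge [p,q] (with p < q) to q − p. For instance
  ∂[6,7] = [7] − [6].
As a 9×27 matrix over Z this has rank 8, with invariant factors (1,1,1,1,1,1,1,1).

∂_2: C_2 → C_1 sends each 2-simplex [p,q,r] to [q,r] − [p,r] + [p,q]. For instance
  ∂[6,7,8] = [7,8] − [6,8] + [6,7],
  ∂[4,5,7] = [5,7] − [4,7] + [4,5].
This gives a 27×18 integer matrix of rank 17; reducing to Smith normal form yields diagonal entries (1,1,1,1,1,1,1,1,1,1,1,1,1,1,1,1,1).

From H_k ≅ ker(∂_k) / im(∂_{k+1}) we obtain:

  H_0: rank C_0 − rank ∂_1 = 9 − 8 = 1, and the invariant factors of ∂_1 are all 1, so H_0 ≅ Z.
  H_1: rank ker ∂_1 − rank ∂_2 = (27 − 8) − 17 = 2, and the invariant factors of ∂_2 are all 1, so H_1 ≅ Z^2.
  H_2: rank ker ∂_2 − rank ∂_3 = (18 − 17) − 0 = 1, and there is no ∂_3, so H_2 ≅ Z.

(K is a triangulation of the torus T^2.)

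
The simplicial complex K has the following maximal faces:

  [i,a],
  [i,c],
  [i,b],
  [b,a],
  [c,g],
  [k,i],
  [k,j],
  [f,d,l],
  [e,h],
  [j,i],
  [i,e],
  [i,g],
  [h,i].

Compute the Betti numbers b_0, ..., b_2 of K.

b_0 = 2, b_1 = 4, b_2 = 0.

We work with the vertex ordering a < b < c < d < e < f < g < h < i < j < k < l. The simplices of K, each written with vertices in increasing order, are:

  0-simplices (12): a, b, c, d, e, f, g, h, i, j, k, l
  1-simplices (15): ab, ai, bi, cg, ci, df, dl, eh, ei, fl, gi, hi, ij, ik, jk
  2-simplices (1): dfl

Hence C_0 ≅ Z^12, C_1 ≅ Z^15, C_2 ≅ Z^1.

The boundary map ∂_1: C_1 → C_0 sends each edge [p,q] (with p < q) to q − p.
As a 12×15 matrix over Z this has rank 10, with invariant factors (1,1,1,1,1,1,1,1,1,1).

∂_2: C_2 → C_1 acts by ∂[p,q,r] = [q,r] − [p,r] + [p,q]. For instance
  ∂dfl = fl − dl + df.
As a 15×1 matrix over Z this has rank 1, with invariant factors (1).

From H_k ≅ ker(∂_k) / im(∂_{k+1}) we obtain:

  H_0: rank C_0 − rank ∂_1 = 12 − 10 = 2, and the invariant factors of ∂_1 are all 1, so H_0 ≅ Z^2.
  H_1: rank ker ∂_1 − rank ∂_2 = (15 − 10) − 1 = 4, and the invariant factors of ∂_2 are all 1, so H_1 ≅ Z^4.
  H_2: rank ker ∂_2 − rank ∂_3 = (1 − 1) − 0 = 0, and there is no ∂_3, so H_2 ≅ 0.

As a check, the Euler characteristic is 12 − 15 + 1 = -2, which agrees with 2 − 4 + 0 = -2.

Hence the Betti numbers are b_0 = 2, b_1 = 4, b_2 = 0.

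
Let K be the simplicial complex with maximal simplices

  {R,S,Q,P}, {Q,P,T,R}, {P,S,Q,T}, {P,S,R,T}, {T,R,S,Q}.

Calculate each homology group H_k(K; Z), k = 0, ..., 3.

H_0 = Z,  H_1 = 0,  H_2 = 0,  H_3 = Z.

K has 5 vertices, 10 edges, 10 triangles, 5 3-simplices.
rank ∂_0 = 0, rank ∂_1 = 4 ⇒ b_0 = 5 − 0 − 4 = 1; all invariant factors of ∂_1 are 1 so no torsion. So H_0 ≅ Z.
rank ∂_1 = 4, rank ∂_2 = 6 ⇒ b_1 = 10 − 4 − 6 = 0; all invariant factors of ∂_2 are 1 so no torsion. So H_1 ≅ 0.
rank ∂_2 = 6, rank ∂_3 = 4 ⇒ b_2 = 10 − 6 − 4 = 0; all invariant factors of ∂_3 are 1 so no torsion. So H_2 ≅ 0.
rank ∂_3 = 4, rank ∂_4 = 0 ⇒ b_3 = 5 − 4 − 0 = 1. So H_3 ≅ Z.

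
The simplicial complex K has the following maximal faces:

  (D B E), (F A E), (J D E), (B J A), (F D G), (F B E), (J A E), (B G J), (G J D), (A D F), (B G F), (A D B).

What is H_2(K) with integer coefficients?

H_2 = 0.

Take the total order A < B < D < E < F < G < J on the vertex set. Then K (dimension 2) consists of the simplices:

  0-simplices (7): A, B, D, E, F, G, J
  1-simplices (18): AB, AD, AE, AF, AJ, BD, BE, BF, BG, BJ, DE, DF, DG, DJ, EF, EJ, FG, GJ
  2-simplices (12): ABD, ABJ, ADF, AEF, AEJ, BDE, BEF, BFG, BGJ, DEJ, DFG, DGJ

so the chain groups are C_0 ≅ Z^7, C_1 ≅ Z^18, C_2 ≅ Z^12.

Boundary ∂_1: C_1 → C_0 maps an edge to its endpoints' difference, ∂[p,q] = q − p. For instance
  ∂DE = E − D.
The resulting 7×18 matrix has rank 6, and its Smith normal form has invariant factors (1,1,1,1,1,1).

Boundary ∂_2: C_2 → C_1 sends each 2-simplex [p,q,r] to [q,r] − [p,r] + [p,q]. For instance
  ∂DGJ = GJ − DJ + DG,
  ∂DEJ = EJ − DJ + DE.
This gives a 18×12 integer matrix of rank 12; reducing to Smith normal form yields diagonal entries (1,1,1,1,1,1,1,1,1,1,1,2).

Computing H_k = (kernel of ∂_k) / (image of ∂_{k+1}):

  H_2: rank ker ∂_2 − rank ∂_3 = (12 − 12) − 0 = 0, and there is no ∂_3, so H_2 ≅ 0.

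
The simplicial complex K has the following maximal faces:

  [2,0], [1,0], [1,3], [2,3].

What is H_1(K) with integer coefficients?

H_1 = Z.

Order the vertices as 0 < 1 < 2 < 3. Listing each simplex with vertices in this order, K has dimension 1 with simplices:

  0-simplices (4): [0], [1], [2], [3]
  1-simplices (4): [0,1], [0,2], [1,3], [2,3]

giving chain groups C_0 ≅ Z^4, C_1 ≅ Z^4.

Boundary ∂_1: C_1 → C_0 sends each edge [p,q] (with p < q) to q − p. For instance
  ∂[1,3] = [3] − [1].
The 4×4 boundary matrix has rank 3 and Smith normal form diag(1,1,1).

From H_k ≅ ker(∂_k) / im(∂_{k+1}) we obtain:

  H_1: rank ker ∂_1 − rank ∂_2 = (4 − 3) − 0 = 1, and there is no ∂_2, so H_1 ≅ Z.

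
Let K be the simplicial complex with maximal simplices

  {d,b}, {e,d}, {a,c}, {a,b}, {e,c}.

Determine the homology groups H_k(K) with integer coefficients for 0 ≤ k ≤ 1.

H_0 = Z,  H_1 = Z.

We work with the vertex ordering a < b < c < d < e. The simplices of K, each written with vertices in increasing order, are:

  0-simplices (5): a, b, c, d, e
  1-simplices (5): ab, ac, bd, ce, de

so the chain groups are C_0 ≅ Z^5, C_1 ≅ Z^5.

Boundary ∂_1: C_1 → C_0 is given by ∂[p,q] = [q] − [p]. For instance
  ∂ce = e − c.
The 5×5 boundary matrix has rank 4 and Smith normal form diag(1,1,1,1).

Reading off H_k = ker ∂_k / im ∂_{k+1}:

  H_0: rank C_0 − rank ∂_1 = 5 − 4 = 1, and the invariant factors of ∂_1 are all 1, so H_0 = Z.
  H_1: rank ker ∂_1 − rank ∂_2 = (5 − 4) − 0 = 1, and there is no ∂_2, so H_1 = Z.

As a check, the Euler characteristic is 5 − 5 = 0, which agrees with 1 − 1 = 0.
(K is a triangulation of the circle S^1.)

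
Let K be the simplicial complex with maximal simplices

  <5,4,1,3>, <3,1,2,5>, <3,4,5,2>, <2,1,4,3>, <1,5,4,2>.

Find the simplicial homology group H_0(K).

H_0 = Z.

We work with the vertex ordering 1 < 2 < 3 < 4 < 5. The simplices of K, each written with vertices in increasing order, are:

  0-simplices (5): [1], [2], [3], [4], [5]
  1-simplices (10): [1,2], [1,3], [1,4], [1,5], [2,3], [2,4], [2,5], [3,4], [3,5], [4,5]
  2-simplices (10): [1,2,3], [1,2,4], [1,2,5], [1,3,4], [1,3,5], [1,4,5], [2,3,4], [2,3,5], [2,4,5], [3,4,5]
  3-simplices (5): [1,2,3,4], [1,2,3,5], [1,2,4,5], [1,3,4,5], [2,3,4,5]

giving chain groups C_0 ≅ Z^5, C_1 ≅ Z^10, C_2 ≅ Z^10, C_3 ≅ Z^5.

∂_1: C_1 → C_0 maps an edge to its endpoints' difference, ∂[p,q] = q − p.
This gives a 5×10 integer matrix of rank 4; reducing to Smith normal form yields diagonal entries (1,1,1,1).

Boundary ∂_2: C_2 → C_1 acts by ∂[p,q,r] = [q,r] − [p,r] + [p,q]. For instance
  ∂[1,2,5] = [2,5] − [1,5] + [1,2],
  ∂[2,3,4] = [3,4] − [2,4] + [2,3].
As a 10×10 matrix over Z this has rank 6, with invariant factors (1,1,1,1,1,1).

Boundary ∂_3: C_3 → C_2 sends each 3-simplex σ to the alternating sum Σ_i (−1)^i (σ with its i-th vertex removed). For instance
  ∂[1,2,4,5] = [2,4,5] − [1,4,5] + [1,2,5] − [1,2,4],
  ∂[1,2,3,5] = [2,3,5] − [1,3,5] + [1,2,5] − [1,2,3].
The 10×5 boundary matrix has rank 4 and Smith normal form diag(1,1,1,1).

Reading off H_k = ker ∂_k / im ∂_{k+1}:

  H_0: rank C_0 − rank ∂_1 = 5 − 4 = 1, and the invariant factors of ∂_1 are all 1, so H_0 ≅ Z.

(K is a triangulation of the 3-sphere S^3.)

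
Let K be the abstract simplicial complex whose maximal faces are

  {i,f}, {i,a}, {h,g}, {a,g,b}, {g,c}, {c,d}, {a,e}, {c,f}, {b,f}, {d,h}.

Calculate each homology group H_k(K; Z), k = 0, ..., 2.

Take the total order a < b < c < d < e < f < g < h < i on the vertex set. Then K (dimension 2) consists of the simplices:

  0-simplices (9): a, b, c, d, e, f, g, h, i
  1-simplices (12): ab, ae, ag, ai, bf, bg, cd, cf, cg, dh, fi, gh
  2-simplices (1): abg

so the chain groups are C_0 ≅ Z^9, C_1 ≅ Z^12, C_2 ≅ Z^1.

∂_1: C_1 → C_0 maps an edge to its endpoints' difference, ∂[p,q] = q − p.
This gives a 9×12 integer matrix of rank 8; reducing to Smith normal form yields diagonal entries (1,1,1,1,1,1,1,1).

The boundary map ∂_2: C_2 → C_1 acts by ∂[p,q,r] = [q,r] − [p,r] + [p,q]. For instance
  ∂abg = bg − ag + ab.
This gives a 12×1 integer matrix of rank 1; reducing to Smith normal form yields diagonal entries (1).

From H_k ≅ ker(∂_k) / im(∂_{k+1}) we obtain:

  H_0: rank C_0 − rank ∂_1 = 9 − 8 = 1, and the invariant factors of ∂_1 are all 1, so H_0 ≅ Z.
  H_1: rank ker ∂_1 − rank ∂_2 = (12 − 8) − 1 = 3, and the invariant factors of ∂_2 are all 1, so H_1 ≅ Z^3.
  H_2: rank ker ∂_2 − rank ∂_3 = (1 − 1) − 0 = 0, and there is no ∂_3, so H_2 ≅ 0.

H_0 = Z,  H_1 = Z^3,  H_2 = 0.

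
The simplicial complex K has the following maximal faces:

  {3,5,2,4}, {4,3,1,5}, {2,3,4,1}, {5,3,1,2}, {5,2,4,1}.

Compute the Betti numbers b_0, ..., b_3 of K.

We work with the vertex ordering 1 < 2 < 3 < 4 < 5. The simplices of K, each written with vertices in increasing order, are:

  0-simplices (5): [1], [2], [3], [4], [5]
  1-simplices (10): [1,2], [1,3], [1,4], [1,5], [2,3], [2,4], [2,5], [3,4], [3,5], [4,5]
  2-simplices (10): [1,2,3], [1,2,4], [1,2,5], [1,3,4], [1,3,5], [1,4,5], [2,3,4], [2,3,5], [2,4,5], [3,4,5]
  3-simplices (5): [1,2,3,4], [1,2,3,5], [1,2,4,5], [1,3,4,5], [2,3,4,5]

Hence C_0 ≅ Z^5, C_1 ≅ Z^10, C_2 ≅ Z^10, C_3 ≅ Z^5.

Boundary ∂_1: C_1 → C_0 is given by ∂[p,q] = [q] − [p]. For instance
  ∂[2,4] = [4] − [2].
This gives a 5×10 integer matrix of rank 4; reducing to Smith normal form yields diagonal entries (1,1,1,1).

Boundary ∂_2: C_2 → C_1 sends each 2-simplex [p,q,r] to [q,r] − [p,r] + [p,q]. For instance
  ∂[2,3,5] = [3,5] − [2,5] + [2,3],
  ∂[1,2,3] = [2,3] − [1,3] + [1,2].
The resulting 10×10 matrix has rank 6, and its Smith normal form has invariant factors (1,1,1,1,1,1).

The boundary map ∂_3: C_3 → C_2 sends each 3-simplex σ to the alternating sum Σ_i (−1)^i (σ with its i-th vertex removed). For instance
  ∂[1,2,4,5] = [2,4,5] − [1,4,5] + [1,2,5] − [1,2,4],
  ∂[1,3,4,5] = [3,4,5] − [1,4,5] + [1,3,5] − [1,3,4].
This gives a 10×5 integer matrix of rank 4; reducing to Smith normal form yields diagonal entries (1,1,1,1).

Now H_k = ker ∂_k / im ∂_{k+1}, so:

  H_0: rank C_0 − rank ∂_1 = 5 − 4 = 1, and the invariant factors of ∂_1 are all 1, so H_0 = Z.
  H_1: rank ker ∂_1 − rank ∂_2 = (10 − 4) − 6 = 0, and the invariant factors of ∂_2 are all 1, so H_1 = 0.
  H_2: rank ker ∂_2 − rank ∂_3 = (10 − 6) − 4 = 0, and the invariant factors of ∂_3 are all 1, so H_2 = 0.
  H_3: rank ker ∂_3 − rank ∂_4 = (5 − 4) − 0 = 1, and there is no ∂_4, so H_3 = Z.

As a check, the Euler characteristic is 5 − 10 + 10 − 5 = 0, which agrees with 1 − 0 + 0 − 1 = 0.
(K is a triangulation of the 3-sphere S^3.)

Hence the Betti numbers are b_0 = 1, b_1 = 0, b_2 = 0, b_3 = 1.

b_0 = 1, b_1 = 0, b_2 = 0, b_3 = 1.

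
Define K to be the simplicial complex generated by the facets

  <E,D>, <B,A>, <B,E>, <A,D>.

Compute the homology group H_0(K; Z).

Fix the vertex order A < B < D < E and write every simplex with vertices in increasing order. Then dim K = 1 and the simplices of K are:

  0-simplices (4): A, B, D, E
  1-simplices (4): AB, AD, BE, DE

giving chain groups C_0 ≅ Z^4, C_1 ≅ Z^4.

The boundary map ∂_1: C_1 → C_0 maps an edge to its endpoints' difference, ∂[p,q] = q − p. For instance
  ∂AB = B − A.
The resulting 4×4 matrix has rank 3, and its Smith normal form has invariant factors (1,1,1).

Computing H_k = (kernel of ∂_k) / (image of ∂_{k+1}):

  H_0: rank C_0 − rank ∂_1 = 4 − 3 = 1, and the invariant factors of ∂_1 are all 1, so H_0 ≅ Z.

H_0 ≅ Z.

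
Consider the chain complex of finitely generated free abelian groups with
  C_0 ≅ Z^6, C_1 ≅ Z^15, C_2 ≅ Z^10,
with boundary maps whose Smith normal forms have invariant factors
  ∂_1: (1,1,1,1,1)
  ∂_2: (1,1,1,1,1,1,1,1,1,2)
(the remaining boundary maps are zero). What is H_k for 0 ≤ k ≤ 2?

H_0: b_0 = 6 − 0 − 5 = 1; torsion from ∂_1 factors > 1: none. So H_0 ≅ Z.
H_1: b_1 = 15 − 5 − 10 = 0; torsion from ∂_2 factors > 1: [2]. So H_1 ≅ Z/2.
H_2: b_2 = 10 − 10 − 0 = 0; torsion from ∂_3 factors > 1: none. So H_2 ≅ 0.

H_0 ≅ Z,  H_1 ≅ Z/2,  H_2 = 0.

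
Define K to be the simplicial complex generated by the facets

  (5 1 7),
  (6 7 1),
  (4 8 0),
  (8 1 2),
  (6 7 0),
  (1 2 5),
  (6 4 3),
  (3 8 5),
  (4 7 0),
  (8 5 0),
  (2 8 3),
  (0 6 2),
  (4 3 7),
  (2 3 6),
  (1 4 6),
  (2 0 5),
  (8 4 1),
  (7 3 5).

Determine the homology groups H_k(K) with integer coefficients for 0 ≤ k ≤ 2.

Fix the vertex order 0 < 1 < 2 < 3 < 4 < 5 < 6 < 7 < 8 and write every simplex with vertices in increasing order. Then dim K = 2 and the simplices of K are:

  0-simplices (9): [0], [1], [2], [3], [4], [5], [6], [7], [8]
  1-simplices (27): (27 of them)
  2-simplices (18): [0,2,5], [0,2,6], [0,4,7], [0,4,8], [0,5,8], [0,6,7], [1,2,5], [1,2,8], [1,4,6], [1,4,8], [1,5,7], [1,6,7], [2,3,6], [2,3,8], [3,4,6], [3,4,7], [3,5,7], [3,5,8]

giving chain groups C_0 ≅ Z^9, C_1 ≅ Z^27, C_2 ≅ Z^18.

Boundary ∂_1: C_1 → C_0 is given by ∂[p,q] = [q] − [p]. For instance
  ∂[4,6] = [6] − [4].
The 9×27 boundary matrix has rank 8 and Smith normal form diag(1,1,1,1,1,1,1,1).

Boundary ∂_2: C_2 → C_1 maps a triangle to the signed sum of its edges. For instance
  ∂[0,4,8] = [4,8] − [0,8] + [0,4],
  ∂[1,6,7] = [6,7] − [1,7] + [1,6].
The 27×18 boundary matrix has rank 18 and Smith normal form diag(1,1,1,1,1,1,1,1,1,1,1,1,1,1,1,1,1,2).

From H_k ≅ ker(∂_k) / im(∂_{k+1}) we obtain:

  H_0: rank C_0 − rank ∂_1 = 9 − 8 = 1, and the invariant factors of ∂_1 are all 1, so H_0 ≅ Z.
  H_1: rank ker ∂_1 − rank ∂_2 = (27 − 8) − 18 = 1, and ∂_2 has invariant factor 2 > 1, so H_1 ≅ Z ⊕ Z/2.
  H_2: rank ker ∂_2 − rank ∂_3 = (18 − 18) − 0 = 0, and there is no ∂_3, so H_2 ≅ 0.

(K is a triangulation of the Klein bottle.)

H_0 = Z,  H_1 = Z ⊕ Z/2,  H_2 = 0.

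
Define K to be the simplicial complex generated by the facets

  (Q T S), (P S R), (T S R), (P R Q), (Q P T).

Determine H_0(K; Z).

Fix the vertex order P < Q < R < S < T and write every simplex with vertices in increasing order. Then dim K = 2 and the simplices of K are:

  0-simplices (5): P, Q, R, S, T
  1-simplices (10): PQ, PR, PS, PT, QR, QS, QT, RS, RT, ST
  2-simplices (5): PQR, PQT, PRS, QST, RST

so the chain groups are C_0 ≅ Z^5, C_1 ≅ Z^10, C_2 ≅ Z^5.

∂_1: C_1 → C_0 sends each edge [p,q] (with p < q) to q − p.
This gives a 5×10 integer matrix of rank 4; reducing to Smith normal form yields diagonal entries (1,1,1,1).

The boundary map ∂_2: C_2 → C_1 sends each 2-simplex [p,q,r] to [q,r] − [p,r] + [p,q]. For instance
  ∂PQT = QT − PT + PQ,
  ∂PRS = RS − PS + PR.
The 10×5 boundary matrix has rank 5 and Smith normal form diag(1,1,1,1,1).

From H_k ≅ ker(∂_k) / im(∂_{k+1}) we obtain:

  H_0: rank C_0 − rank ∂_1 = 5 − 4 = 1, and the invariant factors of ∂_1 are all 1, so H_0 ≅ Z.

H_0 = Z.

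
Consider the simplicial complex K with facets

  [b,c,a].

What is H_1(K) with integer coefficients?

H_1 = 0.

Order the vertices as a < b < c. Listing each simplex with vertices in this order, K has dimension 2 with simplices:

  0-simplices (3): a, b, c
  1-simplices (3): ab, ac, bc
  2-simplices (1): abc

so the chain groups are C_0 ≅ Z^3, C_1 ≅ Z^3, C_2 ≅ Z^1.

The boundary map ∂_1: C_1 → C_0 maps an edge to its endpoints' difference, ∂[p,q] = q − p. For instance
  ∂ab = b − a.
The 3×3 boundary matrix has rank 2 and Smith normal form diag(1,1).

∂_2: C_2 → C_1 acts by ∂[p,q,r] = [q,r] − [p,r] + [p,q]. For instance
  ∂abc = bc − ac + ab.
As a 3×1 matrix over Z this has rank 1, with invariant factors (1).

Computing H_k = (kernel of ∂_k) / (image of ∂_{k+1}):

  H_1: rank ker ∂_1 − rank ∂_2 = (3 − 2) − 1 = 0, and the invariant factors of ∂_2 are all 1, so H_1 ≅ 0.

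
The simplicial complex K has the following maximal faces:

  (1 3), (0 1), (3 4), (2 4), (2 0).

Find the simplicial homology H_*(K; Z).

H_0 ≅ Z,  H_1 ≅ Z.

We work with the vertex ordering 0 < 1 < 2 < 3 < 4. The simplices of K, each written with vertices in increasing order, are:

  0-simplices (5): [0], [1], [2], [3], [4]
  1-simplices (5): [0,1], [0,2], [1,3], [2,4], [3,4]

Hence C_0 ≅ Z^5, C_1 ≅ Z^5.

The boundary map ∂_1: C_1 → C_0 is given by ∂[p,q] = [q] − [p]. For instance
  ∂[0,1] = [1] − [0].
The 5×5 boundary matrix has rank 4 and Smith normal form diag(1,1,1,1).

Reading off H_k = ker ∂_k / im ∂_{k+1}:

  H_0: rank C_0 − rank ∂_1 = 5 − 4 = 1, and the invariant factors of ∂_1 are all 1, so H_0 ≅ Z.
  H_1: rank ker ∂_1 − rank ∂_2 = (5 − 4) − 0 = 1, and there is no ∂_2, so H_1 ≅ Z.

(K is a triangulation of the circle S^1.)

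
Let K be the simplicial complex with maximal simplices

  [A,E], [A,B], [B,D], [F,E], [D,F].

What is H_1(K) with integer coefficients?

Order the vertices as A < B < D < E < F. Listing each simplex with vertices in this order, K has dimension 1 with simplices:

  0-simplices (5): A, B, D, E, F
  1-simplices (5): AB, AE, BD, DF, EF

giving chain groups C_0 ≅ Z^5, C_1 ≅ Z^5.

The boundary map ∂_1: C_1 → C_0 maps an edge to its endpoints' difference, ∂[p,q] = q − p.
This gives a 5×5 integer matrix of rank 4; reducing to Smith normal form yields diagonal entries (1,1,1,1).

Now H_k = ker ∂_k / im ∂_{k+1}, so:

  H_1: rank ker ∂_1 − rank ∂_2 = (5 − 4) − 0 = 1, and there is no ∂_2, so H_1 = Z.

(K is a triangulation of the circle S^1.)

H_1 = Z.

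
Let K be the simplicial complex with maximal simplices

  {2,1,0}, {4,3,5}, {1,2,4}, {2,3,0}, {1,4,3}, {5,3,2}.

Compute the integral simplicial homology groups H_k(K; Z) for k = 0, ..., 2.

H_0 = Z,  H_1 = Z,  H_2 = 0.

Take the total order 0 < 1 < 2 < 3 < 4 < 5 on the vertex set. Then K (dimension 2) consists of the simplices:

  0-simplices (6): [0], [1], [2], [3], [4], [5]
  1-simplices (12): [0,1], [0,2], [0,3], [1,2], [1,3], [1,4], [2,3], [2,4], [2,5], [3,4], [3,5], [4,5]
  2-simplices (6): [0,1,2], [0,2,3], [1,2,4], [1,3,4], [2,3,5], [3,4,5]

Hence C_0 ≅ Z^6, C_1 ≅ Z^12, C_2 ≅ Z^6.

Boundary ∂_1: C_1 → C_0 sends each edge [p,q] (with p < q) to q − p. For instance
  ∂[0,3] = [3] − [0].
The 6×12 boundary matrix has rank 5 and Smith normal form diag(1,1,1,1,1).

∂_2: C_2 → C_1 sends each 2-simplex [p,q,r] to [q,r] − [p,r] + [p,q]. For instance
  ∂[0,2,3] = [2,3] − [0,3] + [0,2],
  ∂[2,3,5] = [3,5] − [2,5] + [2,3].
This gives a 12×6 integer matrix of rank 6; reducing to Smith normal form yields diagonal entries (1,1,1,1,1,1).

Computing H_k = (kernel of ∂_k) / (image of ∂_{k+1}):

  H_0: rank C_0 − rank ∂_1 = 6 − 5 = 1, and the invariant factors of ∂_1 are all 1, so H_0 ≅ Z.
  H_1: rank ker ∂_1 − rank ∂_2 = (12 − 5) − 6 = 1, and the invariant factors of ∂_2 are all 1, so H_1 ≅ Z.
  H_2: rank ker ∂_2 − rank ∂_3 = (6 − 6) − 0 = 0, and there is no ∂_3, so H_2 ≅ 0.

(K is a triangulation of the cylinder S^1 x I.)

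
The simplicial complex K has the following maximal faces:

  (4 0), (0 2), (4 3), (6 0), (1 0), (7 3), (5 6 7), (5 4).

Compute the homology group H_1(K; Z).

H_1 = Z^2.

Order the vertices as 0 < 1 < 2 < 3 < 4 < 5 < 6 < 7. Listing each simplex with vertices in this order, K has dimension 2 with simplices:

  0-simplices (8): [0], [1], [2], [3], [4], [5], [6], [7]
  1-simplices (10): [0,1], [0,2], [0,4], [0,6], [3,4], [3,7], [4,5], [5,6], [5,7], [6,7]
  2-simplices (1): [5,6,7]

giving chain groups C_0 ≅ Z^8, C_1 ≅ Z^10, C_2 ≅ Z^1.

The boundary map ∂_1: C_1 → C_0 sends each edge [p,q] (with p < q) to q − p. For instance
  ∂[4,5] = [5] − [4].
The resulting 8×10 matrix has rank 7, and its Smith normal form has invariant factors (1,1,1,1,1,1,1).

The boundary map ∂_2: C_2 → C_1 acts by ∂[p,q,r] = [q,r] − [p,r] + [p,q]. For instance
  ∂[5,6,7] = [6,7] − [5,7] + [5,6].
This gives a 10×1 integer matrix of rank 1; reducing to Smith normal form yields diagonal entries (1).

Reading off H_k = ker ∂_k / im ∂_{k+1}:

  H_1: rank ker ∂_1 − rank ∂_2 = (10 − 7) − 1 = 2, and the invariant factors of ∂_2 are all 1, so H_1 ≅ Z^2.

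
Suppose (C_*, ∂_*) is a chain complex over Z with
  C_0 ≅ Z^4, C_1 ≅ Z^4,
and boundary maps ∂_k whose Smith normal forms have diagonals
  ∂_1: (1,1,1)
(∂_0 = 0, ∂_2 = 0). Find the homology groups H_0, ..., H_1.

H_0 = Z,  H_1 = Z.

H_0: b_0 = 4 − 0 − 3 = 1; torsion from ∂_1 factors > 1: none. So H_0 = Z.
H_1: b_1 = 4 − 3 − 0 = 1; torsion from ∂_2 factors > 1: none. So H_1 = Z.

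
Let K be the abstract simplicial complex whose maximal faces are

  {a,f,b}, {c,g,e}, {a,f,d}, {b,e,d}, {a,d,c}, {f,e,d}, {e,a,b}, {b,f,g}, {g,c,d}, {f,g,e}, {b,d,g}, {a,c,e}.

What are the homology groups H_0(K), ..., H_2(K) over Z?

H_0 ≅ Z,  H_1 ≅ Z/2Z,  H_2 = 0.

Take the total order a < b < c < d < e < f < g on the vertex set. Then K (dimension 2) consists of the simplices:

  0-simplices (7): a, b, c, d, e, f, g
  1-simplices (18): ab, ac, ad, ae, af, bd, be, bf, bg, cd, ce, cg, de, df, dg, ef, eg, fg
  2-simplices (12): abe, abf, acd, ace, adf, bde, bdg, bfg, cdg, ceg, def, efg

so the chain groups are C_0 ≅ Z^7, C_1 ≅ Z^18, C_2 ≅ Z^12.

The boundary map ∂_1: C_1 → C_0 maps an edge to its endpoints' difference, ∂[p,q] = q − p. For instance
  ∂cd = d − c.
This gives a 7×18 integer matrix of rank 6; reducing to Smith normal form yields diagonal entries (1,1,1,1,1,1).

Boundary ∂_2: C_2 → C_1 acts by ∂[p,q,r] = [q,r] − [p,r] + [p,q]. For instance
  ∂cdg = dg − cg + cd,
  ∂acd = cd − ad + ac.
This gives a 18×12 integer matrix of rank 12; reducing to Smith normal form yields diagonal entries (1,1,1,1,1,1,1,1,1,1,1,2).

Reading off H_k = ker ∂_k / im ∂_{k+1}:

  H_0: rank C_0 − rank ∂_1 = 7 − 6 = 1, and the invariant factors of ∂_1 are all 1, so H_0 ≅ Z.
  H_1: rank ker ∂_1 − rank ∂_2 = (18 − 6) − 12 = 0, and ∂_2 has invariant factor 2 > 1, so H_1 ≅ Z/2Z.
  H_2: rank ker ∂_2 − rank ∂_3 = (12 − 12) − 0 = 0, and there is no ∂_3, so H_2 ≅ 0.

(K is a triangulation of the real projective plane RP^2.)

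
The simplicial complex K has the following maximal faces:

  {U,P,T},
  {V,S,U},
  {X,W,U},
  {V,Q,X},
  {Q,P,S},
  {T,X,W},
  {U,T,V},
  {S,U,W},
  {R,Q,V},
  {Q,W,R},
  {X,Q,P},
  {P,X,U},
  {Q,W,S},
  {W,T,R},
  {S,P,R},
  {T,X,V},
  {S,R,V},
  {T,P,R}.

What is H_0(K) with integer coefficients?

H_0 ≅ Z.

Take the total order P < Q < R < S < T < U < V < W < X on the vertex set. Then K (dimension 2) consists of the simplices:

  0-simplices (9): P, Q, R, S, T, U, V, W, X
  1-simplices (27): PQ, PR, PS, PT, PU, PX, QR, QS, QV, QW, QX, RS, RT, RV, RW, SU, SV, SW, TU, TV, TW, TX, UV, UW, UX, VX, WX
  2-simplices (18): PQS, PQX, PRS, PRT, PTU, PUX, QRV, QRW, QSW, QVX, RSV, RTW, SUV, SUW, TUV, TVX, TWX, UWX

so the chain groups are C_0 ≅ Z^9, C_1 ≅ Z^27, C_2 ≅ Z^18.

∂_1: C_1 → C_0 maps an edge to its endpoints' difference, ∂[p,q] = q − p.
The resulting 9×27 matrix has rank 8, and its Smith normal form has invariant factors (1,1,1,1,1,1,1,1).

Boundary ∂_2: C_2 → C_1 maps a triangle to the signed sum of its edges. For instance
  ∂PTU = TU − PU + PT,
  ∂QRW = RW − QW + QR.
This gives a 27×18 integer matrix of rank 18; reducing to Smith normal form yields diagonal entries (1,1,1,1,1,1,1,1,1,1,1,1,1,1,1,1,1,2).

From H_k ≅ ker(∂_k) / im(∂_{k+1}) we obtain:

  H_0: rank C_0 − rank ∂_1 = 9 − 8 = 1, and the invariant factors of ∂_1 are all 1, so H_0 = Z.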